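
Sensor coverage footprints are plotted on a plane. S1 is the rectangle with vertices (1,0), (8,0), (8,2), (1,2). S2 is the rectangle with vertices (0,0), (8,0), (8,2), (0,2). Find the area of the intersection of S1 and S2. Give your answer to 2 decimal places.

|S1∩S2|: x∈[1,8], y∈[0,2] → 7·2 = 14.

14.00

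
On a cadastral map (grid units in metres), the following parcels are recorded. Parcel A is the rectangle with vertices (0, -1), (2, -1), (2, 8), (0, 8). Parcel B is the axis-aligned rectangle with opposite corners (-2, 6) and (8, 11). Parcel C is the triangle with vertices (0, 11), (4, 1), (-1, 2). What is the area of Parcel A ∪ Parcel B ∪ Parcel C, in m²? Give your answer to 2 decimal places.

By inclusion–exclusion:
Individual areas: |Parcel A| = 18, |Parcel B| = 50, |Parcel C| = 23.
|Parcel A∩Parcel B|: x∈[0,2], y∈[6,8] → 2·2 = 4.
|Parcel A∩Parcel C| = 12.
|Parcel B∩Parcel C| = 6.3889.
|Parcel A∩Parcel B∩Parcel C| = 3.2.
|Parcel A ∪ Parcel B ∪ Parcel C| = 91 − 22.3889 + 3.2 = 71.81.

71.81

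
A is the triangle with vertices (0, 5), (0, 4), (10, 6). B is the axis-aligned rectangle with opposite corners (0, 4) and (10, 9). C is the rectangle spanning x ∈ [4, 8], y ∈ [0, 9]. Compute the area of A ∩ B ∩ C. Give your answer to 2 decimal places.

1.60

The intersection is the polygon with vertices (8,5.8), (8,5.6), (4,4.8), (4,5.4).
By the shoelace formula its area is 1.60.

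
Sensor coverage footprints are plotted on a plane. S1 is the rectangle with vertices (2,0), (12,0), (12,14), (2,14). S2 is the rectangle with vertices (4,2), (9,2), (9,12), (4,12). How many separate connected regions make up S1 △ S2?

S1 △ S2 is a single connected region.

1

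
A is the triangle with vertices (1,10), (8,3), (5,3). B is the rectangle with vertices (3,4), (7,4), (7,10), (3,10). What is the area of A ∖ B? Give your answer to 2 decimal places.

|A| = 10.5, |A∩B| = 6.2143.
|A ∖ B| = |A| − |A∩B| = 10.5 − 6.2143 = 4.29.

4.29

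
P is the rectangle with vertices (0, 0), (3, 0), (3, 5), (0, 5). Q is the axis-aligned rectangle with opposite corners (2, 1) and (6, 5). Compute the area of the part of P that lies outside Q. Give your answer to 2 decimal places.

|P∩Q|: x∈[2,3], y∈[1,5] → 1·4 = 4.
|P| = 15.
|P ∖ Q| = |P| − |P∩Q| = 15 − 4 = 11.00.

11.00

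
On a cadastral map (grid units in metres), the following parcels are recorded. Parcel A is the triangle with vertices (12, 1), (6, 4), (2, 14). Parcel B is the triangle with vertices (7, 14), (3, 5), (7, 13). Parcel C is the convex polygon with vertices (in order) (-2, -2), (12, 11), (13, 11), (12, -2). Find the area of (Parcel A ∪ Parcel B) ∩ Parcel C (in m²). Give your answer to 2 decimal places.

12.15

The region (Parcel A ∪ Parcel B) ∩ Parcel C is the polygon with vertices (5.583,5.042), (7.513,6.833), (12,1), (6,4).
By the shoelace formula its area is 12.15.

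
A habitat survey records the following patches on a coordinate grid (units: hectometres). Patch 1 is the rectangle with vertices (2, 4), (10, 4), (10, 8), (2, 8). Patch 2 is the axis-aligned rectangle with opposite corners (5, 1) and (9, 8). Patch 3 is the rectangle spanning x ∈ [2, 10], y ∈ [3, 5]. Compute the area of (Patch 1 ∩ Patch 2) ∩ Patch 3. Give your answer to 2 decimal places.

The region (Patch 1 ∩ Patch 2) ∩ Patch 3 is the polygon with vertices (9,4), (5,4), (5,5), (9,5).
By the shoelace formula its area is 4.00.

4.00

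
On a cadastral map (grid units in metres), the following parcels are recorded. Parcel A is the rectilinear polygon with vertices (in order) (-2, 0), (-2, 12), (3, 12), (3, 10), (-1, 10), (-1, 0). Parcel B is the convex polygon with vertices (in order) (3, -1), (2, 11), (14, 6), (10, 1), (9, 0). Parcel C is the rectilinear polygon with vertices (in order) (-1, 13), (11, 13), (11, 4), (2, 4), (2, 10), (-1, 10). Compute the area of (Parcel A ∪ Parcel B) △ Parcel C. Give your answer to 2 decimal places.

92.08

|Parcel A ∪ Parcel B| = 104.75.
|(Parcel A ∪ Parcel B) ∩ Parcel C| = 51.3333.
|(Parcel A ∪ Parcel B) △ Parcel C| = 104.75 + 90 − 102.6667 = 92.08.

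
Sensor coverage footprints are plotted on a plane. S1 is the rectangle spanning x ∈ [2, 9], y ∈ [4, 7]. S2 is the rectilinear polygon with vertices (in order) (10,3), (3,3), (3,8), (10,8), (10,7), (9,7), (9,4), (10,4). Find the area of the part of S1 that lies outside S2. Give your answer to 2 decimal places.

3.00

|S1| = 21, |S1∩S2| = 18.
|S1 ∖ S2| = |S1| − |S1∩S2| = 21 − 18 = 3.00.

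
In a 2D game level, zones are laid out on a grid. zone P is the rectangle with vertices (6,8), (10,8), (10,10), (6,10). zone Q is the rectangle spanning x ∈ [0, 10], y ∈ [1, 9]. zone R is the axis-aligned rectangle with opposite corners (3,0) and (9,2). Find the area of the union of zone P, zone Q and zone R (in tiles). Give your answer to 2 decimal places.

By inclusion–exclusion:
Individual areas: |zone P| = 8, |zone Q| = 80, |zone R| = 12.
|zone P∩zone Q|: x∈[6,10], y∈[8,9] → 4·1 = 4.
|zone P∩zone R| = 0 (no overlap).
|zone Q∩zone R|: x∈[3,9], y∈[1,2] → 6·1 = 6.
|zone P∩zone Q∩zone R| = 0.
|zone P ∪ zone Q ∪ zone R| = 100 − 10 + 0 = 90.00.

90.00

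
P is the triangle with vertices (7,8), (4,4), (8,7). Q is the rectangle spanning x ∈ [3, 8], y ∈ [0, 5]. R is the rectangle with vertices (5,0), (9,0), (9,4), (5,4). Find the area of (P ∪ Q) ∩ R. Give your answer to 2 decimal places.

The region (P ∪ Q) ∩ R is the polygon with vertices (8,0), (5,0), (5,4), (8,4).
By the shoelace formula its area is 12.00.

12.00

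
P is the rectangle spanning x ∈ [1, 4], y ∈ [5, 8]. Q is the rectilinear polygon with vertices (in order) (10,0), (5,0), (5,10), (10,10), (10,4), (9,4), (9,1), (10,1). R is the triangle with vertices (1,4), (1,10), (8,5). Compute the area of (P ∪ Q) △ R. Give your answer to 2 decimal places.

51.31

|P ∪ Q| = 56.
|(P ∪ Q) ∩ R| = 12.8429.
|(P ∪ Q) △ R| = 56 + 21 − 25.6857 = 51.31.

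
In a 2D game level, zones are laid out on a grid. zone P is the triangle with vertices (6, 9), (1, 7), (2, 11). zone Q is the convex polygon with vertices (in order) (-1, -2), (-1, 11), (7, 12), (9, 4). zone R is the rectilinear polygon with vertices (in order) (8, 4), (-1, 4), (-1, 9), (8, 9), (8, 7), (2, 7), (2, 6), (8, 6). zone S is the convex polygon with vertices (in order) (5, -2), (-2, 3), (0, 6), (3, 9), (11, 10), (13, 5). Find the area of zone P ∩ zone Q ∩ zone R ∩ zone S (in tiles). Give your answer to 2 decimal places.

3.00

The intersection is the polygon with vertices (6,9), (1,7), (3,9).
By the shoelace formula its area is 3.00.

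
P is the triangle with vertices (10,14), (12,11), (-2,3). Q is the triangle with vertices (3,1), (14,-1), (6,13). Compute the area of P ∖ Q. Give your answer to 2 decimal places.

|P| = 29, |P∩Q| = 8.1584.
|P ∖ Q| = |P| − |P∩Q| = 29 − 8.1584 = 20.84.

20.84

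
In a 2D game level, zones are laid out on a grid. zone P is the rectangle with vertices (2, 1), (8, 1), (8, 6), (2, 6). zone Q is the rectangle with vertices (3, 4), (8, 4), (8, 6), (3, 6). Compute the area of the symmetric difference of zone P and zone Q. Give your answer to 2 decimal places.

20.00

|zone P∩zone Q|: x∈[3,8], y∈[4,6] → 5·2 = 10.
|zone P △ zone Q| = |zone P| + |zone Q| − 2·|zone P∩zone Q| = 30 + 10 − 20 = 20.00.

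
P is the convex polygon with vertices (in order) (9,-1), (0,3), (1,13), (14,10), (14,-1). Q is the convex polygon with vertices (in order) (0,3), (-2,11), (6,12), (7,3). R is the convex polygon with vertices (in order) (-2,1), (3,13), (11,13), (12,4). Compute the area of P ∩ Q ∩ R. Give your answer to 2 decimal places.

49.17

The intersection is the polygon with vertices (5.568,11.946), (6.018,11.842), (7,3), (0,3), (0.368,6.684), (2.396,11.55).
By the shoelace formula its area is 49.17.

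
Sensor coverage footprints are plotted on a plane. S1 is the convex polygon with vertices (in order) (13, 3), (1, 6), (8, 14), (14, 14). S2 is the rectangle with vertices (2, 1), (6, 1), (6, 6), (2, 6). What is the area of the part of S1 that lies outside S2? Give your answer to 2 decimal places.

|S1| = 91.5, |S1∩S2| = 3.
|S1 ∖ S2| = |S1| − |S1∩S2| = 91.5 − 3 = 88.50.

88.50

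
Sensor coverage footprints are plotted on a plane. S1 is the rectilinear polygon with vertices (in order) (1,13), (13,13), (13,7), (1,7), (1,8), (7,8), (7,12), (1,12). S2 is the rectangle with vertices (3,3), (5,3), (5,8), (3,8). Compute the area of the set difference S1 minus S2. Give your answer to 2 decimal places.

46.00

|S1| = 48, |S1∩S2| = 2.
|S1 ∖ S2| = |S1| − |S1∩S2| = 48 − 2 = 46.00.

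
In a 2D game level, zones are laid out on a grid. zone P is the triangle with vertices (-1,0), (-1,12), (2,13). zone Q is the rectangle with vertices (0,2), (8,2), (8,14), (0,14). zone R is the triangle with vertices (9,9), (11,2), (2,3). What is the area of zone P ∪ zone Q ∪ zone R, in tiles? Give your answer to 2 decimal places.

By inclusion–exclusion:
Individual areas: |zone P| = 18, |zone Q| = 96, |zone R| = 30.5.
|zone P∩zone Q| = 8.
|zone P∩zone R| = 0.
|zone Q∩zone R| = 17.4286.
|zone P∩zone Q∩zone R| = 0.
|zone P ∪ zone Q ∪ zone R| = 144.5 − 25.4286 + 0 = 119.07.

119.07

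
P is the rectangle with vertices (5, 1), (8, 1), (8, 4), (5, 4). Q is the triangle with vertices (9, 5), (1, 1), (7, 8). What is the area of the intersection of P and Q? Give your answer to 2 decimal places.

1.00

The intersection is the polygon with vertices (5,4), (7,4), (5,3).
By the shoelace formula its area is 1.00.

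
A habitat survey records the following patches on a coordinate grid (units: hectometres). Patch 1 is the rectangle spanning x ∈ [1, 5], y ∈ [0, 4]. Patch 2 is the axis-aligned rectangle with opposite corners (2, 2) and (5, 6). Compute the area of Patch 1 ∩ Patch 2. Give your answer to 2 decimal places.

6.00

|Patch 1∩Patch 2|: x∈[2,5], y∈[2,4] → 3·2 = 6.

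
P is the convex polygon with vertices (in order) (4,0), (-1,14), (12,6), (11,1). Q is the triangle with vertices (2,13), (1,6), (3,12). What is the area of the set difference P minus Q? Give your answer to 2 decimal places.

84.87

|P| = 88, |P∩Q| = 3.1259.
|P ∖ Q| = |P| − |P∩Q| = 88 − 3.1259 = 84.87.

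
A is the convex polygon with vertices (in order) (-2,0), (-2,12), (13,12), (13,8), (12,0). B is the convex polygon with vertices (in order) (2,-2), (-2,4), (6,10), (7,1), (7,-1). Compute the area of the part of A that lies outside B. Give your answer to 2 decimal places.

|A| = 176, |A∩B| = 56.1667.
|A ∖ B| = |A| − |A∩B| = 176 − 56.1667 = 119.83.

119.83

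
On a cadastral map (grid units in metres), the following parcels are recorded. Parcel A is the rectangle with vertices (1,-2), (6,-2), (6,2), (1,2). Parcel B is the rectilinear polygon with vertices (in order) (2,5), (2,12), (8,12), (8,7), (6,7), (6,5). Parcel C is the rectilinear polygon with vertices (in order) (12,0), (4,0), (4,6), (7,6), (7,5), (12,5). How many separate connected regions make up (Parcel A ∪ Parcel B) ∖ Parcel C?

(Parcel A ∪ Parcel B) ∖ Parcel C splits into 2 disjoint pieces (area 16, area 36).

2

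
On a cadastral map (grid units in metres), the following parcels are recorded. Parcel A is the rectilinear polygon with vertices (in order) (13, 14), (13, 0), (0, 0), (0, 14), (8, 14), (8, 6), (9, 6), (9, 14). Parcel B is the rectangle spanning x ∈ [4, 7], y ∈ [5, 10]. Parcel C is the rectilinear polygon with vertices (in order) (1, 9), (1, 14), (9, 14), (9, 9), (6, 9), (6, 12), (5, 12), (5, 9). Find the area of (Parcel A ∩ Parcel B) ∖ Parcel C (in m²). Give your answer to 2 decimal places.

13.00

|Parcel A ∩ Parcel B| = 15.
|(Parcel A ∩ Parcel B) ∩ Parcel C| = 2.
|(Parcel A ∩ Parcel B) ∖ Parcel C| = 15 − 2 = 13.00.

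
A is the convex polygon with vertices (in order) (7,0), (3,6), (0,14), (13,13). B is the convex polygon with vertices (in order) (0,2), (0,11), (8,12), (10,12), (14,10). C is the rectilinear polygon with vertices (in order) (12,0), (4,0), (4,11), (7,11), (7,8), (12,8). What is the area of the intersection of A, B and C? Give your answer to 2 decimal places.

21.06

The intersection is the polygon with vertices (4.103,4.345), (4,4.5), (4,11), (7,11), (7,8), (10.5,8).
By the shoelace formula its area is 21.06.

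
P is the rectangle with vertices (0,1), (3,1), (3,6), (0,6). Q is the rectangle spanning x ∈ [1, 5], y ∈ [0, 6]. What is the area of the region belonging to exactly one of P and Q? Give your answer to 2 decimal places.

|P∩Q|: x∈[1,3], y∈[1,6] → 2·5 = 10.
|P △ Q| = |P| + |Q| − 2·|P∩Q| = 15 + 24 − 20 = 19.00.

19.00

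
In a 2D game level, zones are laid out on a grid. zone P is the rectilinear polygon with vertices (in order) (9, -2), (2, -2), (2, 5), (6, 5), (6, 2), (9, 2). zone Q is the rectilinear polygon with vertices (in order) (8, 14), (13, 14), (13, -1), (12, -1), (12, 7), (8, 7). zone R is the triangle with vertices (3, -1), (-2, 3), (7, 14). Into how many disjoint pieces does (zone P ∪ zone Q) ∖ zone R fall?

(zone P ∪ zone Q) ∖ zone R splits into 2 disjoint pieces (area 29.6, area 43).

2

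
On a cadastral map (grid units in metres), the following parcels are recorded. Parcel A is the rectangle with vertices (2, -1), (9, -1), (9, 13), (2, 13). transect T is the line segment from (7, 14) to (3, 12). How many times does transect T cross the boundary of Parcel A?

1

The segment meets the boundary at (5,13).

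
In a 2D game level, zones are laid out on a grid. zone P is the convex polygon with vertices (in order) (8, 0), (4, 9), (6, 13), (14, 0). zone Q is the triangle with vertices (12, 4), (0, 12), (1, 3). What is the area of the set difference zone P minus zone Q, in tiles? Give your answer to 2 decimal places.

|zone P| = 56, |zone P∩zone Q| = 17.0858.
|zone P ∖ zone Q| = |zone P| − |zone P∩zone Q| = 56 − 17.0858 = 38.91.

38.91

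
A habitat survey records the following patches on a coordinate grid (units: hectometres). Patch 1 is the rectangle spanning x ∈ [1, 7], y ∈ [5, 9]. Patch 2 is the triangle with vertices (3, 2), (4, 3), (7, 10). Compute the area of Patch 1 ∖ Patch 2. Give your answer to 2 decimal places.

23.14

|Patch 1| = 24, |Patch 1∩Patch 2| = 0.8571.
|Patch 1 ∖ Patch 2| = |Patch 1| − |Patch 1∩Patch 2| = 24 − 0.8571 = 23.14.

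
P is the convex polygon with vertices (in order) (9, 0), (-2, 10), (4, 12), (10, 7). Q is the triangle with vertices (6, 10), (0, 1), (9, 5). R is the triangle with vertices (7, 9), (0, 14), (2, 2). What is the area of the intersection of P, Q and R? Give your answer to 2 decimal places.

The intersection is the polygon with vertices (5.871,9.806), (6.3,9.5), (6.783,8.696), (3.89,4.646), (2.981,5.472).
By the shoelace formula its area is 6.71.

6.71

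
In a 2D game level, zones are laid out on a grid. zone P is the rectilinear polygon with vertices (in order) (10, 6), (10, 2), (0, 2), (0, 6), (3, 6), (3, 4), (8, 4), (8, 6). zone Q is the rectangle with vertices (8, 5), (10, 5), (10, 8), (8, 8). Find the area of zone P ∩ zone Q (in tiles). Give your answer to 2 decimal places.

2.00

The intersection is the polygon with vertices (10,5), (8,5), (8,6), (10,6).
By the shoelace formula its area is 2.00.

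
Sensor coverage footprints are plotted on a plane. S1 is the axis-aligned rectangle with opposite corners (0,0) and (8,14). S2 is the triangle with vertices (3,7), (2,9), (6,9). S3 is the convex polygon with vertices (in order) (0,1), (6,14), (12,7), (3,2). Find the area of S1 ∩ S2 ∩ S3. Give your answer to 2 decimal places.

The intersection is the polygon with vertices (6,9), (3,7), (2.88,7.24), (3.692,9).
By the shoelace formula its area is 2.51.

2.51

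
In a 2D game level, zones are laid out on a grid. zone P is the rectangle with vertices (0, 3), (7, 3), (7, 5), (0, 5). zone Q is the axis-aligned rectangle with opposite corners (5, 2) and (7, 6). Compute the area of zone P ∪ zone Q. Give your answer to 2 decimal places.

18.00

By inclusion–exclusion:
Individual areas: |zone P| = 14, |zone Q| = 8.
|zone P∩zone Q|: x∈[5,7], y∈[3,5] → 2·2 = 4.
|zone P ∪ zone Q| = 22 − 4 = 18.00.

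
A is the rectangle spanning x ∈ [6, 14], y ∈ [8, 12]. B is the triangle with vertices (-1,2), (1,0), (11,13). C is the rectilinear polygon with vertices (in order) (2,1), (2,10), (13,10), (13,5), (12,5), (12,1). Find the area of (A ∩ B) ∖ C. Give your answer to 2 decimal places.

1.29

|A ∩ B| = 3.7654.
|(A ∩ B) ∩ C| = 2.4787.
|(A ∩ B) ∖ C| = 3.7654 − 2.4787 = 1.29.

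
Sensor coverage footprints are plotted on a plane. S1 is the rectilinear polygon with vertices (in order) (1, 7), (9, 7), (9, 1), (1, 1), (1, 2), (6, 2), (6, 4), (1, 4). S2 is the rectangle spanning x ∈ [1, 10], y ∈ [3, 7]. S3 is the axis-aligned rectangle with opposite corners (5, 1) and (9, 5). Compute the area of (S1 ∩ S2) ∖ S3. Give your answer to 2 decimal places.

|S1 ∩ S2| = 27.
|(S1 ∩ S2) ∩ S3| = 7.
|(S1 ∩ S2) ∖ S3| = 27 − 7 = 20.00.

20.00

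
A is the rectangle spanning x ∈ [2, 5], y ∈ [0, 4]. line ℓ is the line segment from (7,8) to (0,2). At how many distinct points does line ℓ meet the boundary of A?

2

The segment meets the boundary at (2,3.714), (2.333,4).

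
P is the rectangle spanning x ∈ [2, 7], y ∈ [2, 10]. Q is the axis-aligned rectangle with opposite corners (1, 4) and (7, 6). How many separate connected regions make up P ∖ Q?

P ∖ Q splits into 2 disjoint pieces (area 10, area 20).

2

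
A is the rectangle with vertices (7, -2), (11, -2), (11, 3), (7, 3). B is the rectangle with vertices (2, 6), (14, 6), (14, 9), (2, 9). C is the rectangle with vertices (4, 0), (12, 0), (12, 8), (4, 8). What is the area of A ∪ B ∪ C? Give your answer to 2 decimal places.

92.00

By inclusion–exclusion:
Individual areas: |A| = 20, |B| = 36, |C| = 64.
|A∩B| = 0 (no overlap).
|A∩C|: x∈[7,11], y∈[0,3] → 4·3 = 12.
|B∩C|: x∈[4,12], y∈[6,8] → 8·2 = 16.
|A∩B∩C| = 0.
|A ∪ B ∪ C| = 120 − 28 + 0 = 92.00.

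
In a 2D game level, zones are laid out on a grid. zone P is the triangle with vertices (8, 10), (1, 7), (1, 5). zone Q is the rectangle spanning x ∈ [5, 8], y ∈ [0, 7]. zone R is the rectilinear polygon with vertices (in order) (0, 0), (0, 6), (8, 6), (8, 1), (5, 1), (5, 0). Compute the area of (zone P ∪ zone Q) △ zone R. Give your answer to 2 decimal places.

41.60

|zone P ∪ zone Q| = 28.
|(zone P ∪ zone Q) ∩ zone R| = 15.7.
|(zone P ∪ zone Q) △ zone R| = 28 + 45 − 31.4 = 41.60.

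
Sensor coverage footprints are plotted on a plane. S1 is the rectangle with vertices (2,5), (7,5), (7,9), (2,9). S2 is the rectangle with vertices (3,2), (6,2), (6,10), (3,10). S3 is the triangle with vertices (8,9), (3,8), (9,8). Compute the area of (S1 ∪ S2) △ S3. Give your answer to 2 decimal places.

31.80

|S1 ∪ S2| = 32.
|(S1 ∪ S2) ∩ S3| = 1.6.
|(S1 ∪ S2) △ S3| = 32 + 3 − 3.2 = 31.80.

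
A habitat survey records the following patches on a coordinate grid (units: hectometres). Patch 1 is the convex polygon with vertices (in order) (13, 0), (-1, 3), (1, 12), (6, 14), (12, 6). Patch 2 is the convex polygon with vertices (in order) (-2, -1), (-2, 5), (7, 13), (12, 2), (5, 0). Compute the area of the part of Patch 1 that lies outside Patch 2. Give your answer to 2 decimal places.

34.27

|Patch 1| = 122, |Patch 1∩Patch 2| = 87.7293.
|Patch 1 ∖ Patch 2| = |Patch 1| − |Patch 1∩Patch 2| = 122 − 87.7293 = 34.27.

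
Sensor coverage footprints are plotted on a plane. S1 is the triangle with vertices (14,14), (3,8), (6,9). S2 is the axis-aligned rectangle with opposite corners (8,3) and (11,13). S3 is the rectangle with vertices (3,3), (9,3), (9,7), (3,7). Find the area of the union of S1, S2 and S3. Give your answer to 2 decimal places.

By inclusion–exclusion:
Individual areas: |S1| = 3.5, |S2| = 30, |S3| = 24.
|S1∩S2| = 1.0739.
|S1∩S3| = 0.
|S2∩S3|: x∈[8,9], y∈[3,7] → 1·4 = 4.
|S1∩S2∩S3| = 0.
|S1 ∪ S2 ∪ S3| = 57.5 − 5.0739 + 0 = 52.43.

52.43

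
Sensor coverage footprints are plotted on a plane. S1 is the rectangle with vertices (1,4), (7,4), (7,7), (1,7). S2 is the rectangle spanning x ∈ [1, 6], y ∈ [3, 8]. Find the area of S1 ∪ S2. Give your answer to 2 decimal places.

By inclusion–exclusion:
Individual areas: |S1| = 18, |S2| = 25.
|S1∩S2|: x∈[1,6], y∈[4,7] → 5·3 = 15.
|S1 ∪ S2| = 43 − 15 = 28.00.

28.00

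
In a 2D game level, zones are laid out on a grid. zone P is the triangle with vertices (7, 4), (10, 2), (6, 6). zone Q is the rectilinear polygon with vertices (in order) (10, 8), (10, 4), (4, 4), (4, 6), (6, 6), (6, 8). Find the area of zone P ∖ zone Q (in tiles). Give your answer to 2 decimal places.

|zone P| = 2, |zone P∩zone Q| = 1.
|zone P ∖ zone Q| = |zone P| − |zone P∩zone Q| = 2 − 1 = 1.00.

1.00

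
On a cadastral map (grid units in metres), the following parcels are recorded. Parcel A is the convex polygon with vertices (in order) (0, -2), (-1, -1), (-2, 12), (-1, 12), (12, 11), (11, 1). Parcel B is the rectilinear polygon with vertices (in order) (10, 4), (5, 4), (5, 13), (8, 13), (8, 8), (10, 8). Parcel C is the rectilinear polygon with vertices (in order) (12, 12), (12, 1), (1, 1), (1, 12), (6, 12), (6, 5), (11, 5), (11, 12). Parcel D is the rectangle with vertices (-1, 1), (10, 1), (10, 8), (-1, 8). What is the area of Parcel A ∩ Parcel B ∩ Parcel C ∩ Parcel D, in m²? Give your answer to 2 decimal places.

The intersection is the polygon with vertices (5,4), (5,8), (6,8), (6,5), (10,5), (10,4).
By the shoelace formula its area is 8.00.

8.00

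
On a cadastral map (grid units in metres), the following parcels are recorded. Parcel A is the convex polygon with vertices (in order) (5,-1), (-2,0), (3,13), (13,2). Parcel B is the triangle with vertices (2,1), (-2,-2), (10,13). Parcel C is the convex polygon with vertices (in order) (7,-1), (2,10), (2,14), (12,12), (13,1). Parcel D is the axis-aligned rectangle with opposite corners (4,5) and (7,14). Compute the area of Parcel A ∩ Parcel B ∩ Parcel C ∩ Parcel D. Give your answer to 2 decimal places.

The intersection is the polygon with vertices (7,8.6), (7,8.5), (4.667,5), (4.273,5), (4.029,5.536), (6.723,8.904).
By the shoelace formula its area is 2.87.

2.87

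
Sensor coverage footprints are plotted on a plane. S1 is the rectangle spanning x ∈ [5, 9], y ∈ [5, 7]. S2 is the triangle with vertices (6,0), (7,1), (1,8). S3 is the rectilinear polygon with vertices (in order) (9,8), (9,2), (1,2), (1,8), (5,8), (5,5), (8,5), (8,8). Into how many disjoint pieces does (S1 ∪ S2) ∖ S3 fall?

(S1 ∪ S2) ∖ S3 splits into 2 disjoint pieces (area 6, area 2.3214).

2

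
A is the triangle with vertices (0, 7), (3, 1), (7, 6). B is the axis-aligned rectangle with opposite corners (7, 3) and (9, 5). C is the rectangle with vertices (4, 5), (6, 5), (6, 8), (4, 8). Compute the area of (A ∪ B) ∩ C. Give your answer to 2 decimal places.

2.57

The region (A ∪ B) ∩ C is the polygon with vertices (6,6.143), (6,5), (4,5), (4,6.429).
By the shoelace formula its area is 2.57.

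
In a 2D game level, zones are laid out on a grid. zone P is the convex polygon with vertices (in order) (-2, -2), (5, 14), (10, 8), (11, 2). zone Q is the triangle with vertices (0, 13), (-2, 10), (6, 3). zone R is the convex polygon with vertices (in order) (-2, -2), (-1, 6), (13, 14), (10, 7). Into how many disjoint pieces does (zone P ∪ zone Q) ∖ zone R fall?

2

(zone P ∪ zone Q) ∖ zone R splits into 2 disjoint pieces (area 24.8614, area 34.94).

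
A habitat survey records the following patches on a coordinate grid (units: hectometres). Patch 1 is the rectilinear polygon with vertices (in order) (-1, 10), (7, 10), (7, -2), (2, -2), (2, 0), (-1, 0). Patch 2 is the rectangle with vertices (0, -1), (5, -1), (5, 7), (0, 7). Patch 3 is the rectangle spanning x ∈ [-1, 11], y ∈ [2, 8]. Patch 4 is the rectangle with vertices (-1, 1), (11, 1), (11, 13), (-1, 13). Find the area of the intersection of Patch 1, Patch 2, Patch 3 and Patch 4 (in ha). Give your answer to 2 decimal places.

The intersection is the polygon with vertices (5,7), (5,2), (0,2), (0,7).
By the shoelace formula its area is 25.00.

25.00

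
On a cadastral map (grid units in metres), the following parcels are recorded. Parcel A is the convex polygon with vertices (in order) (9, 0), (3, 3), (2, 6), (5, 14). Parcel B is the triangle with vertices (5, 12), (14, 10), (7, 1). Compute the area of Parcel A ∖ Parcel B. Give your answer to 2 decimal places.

|Parcel A| = 44.5, |Parcel A∩Parcel B| = 11.151.
|Parcel A ∖ Parcel B| = |Parcel A| − |Parcel A∩Parcel B| = 44.5 − 11.151 = 33.35.

33.35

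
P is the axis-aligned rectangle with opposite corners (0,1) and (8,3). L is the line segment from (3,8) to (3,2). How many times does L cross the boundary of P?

1

The segment meets the boundary at (3,3).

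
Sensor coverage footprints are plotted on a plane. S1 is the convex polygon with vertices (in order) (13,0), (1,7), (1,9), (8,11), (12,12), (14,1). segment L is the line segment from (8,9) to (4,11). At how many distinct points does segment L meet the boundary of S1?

1

The segment meets the boundary at (5.455,10.273).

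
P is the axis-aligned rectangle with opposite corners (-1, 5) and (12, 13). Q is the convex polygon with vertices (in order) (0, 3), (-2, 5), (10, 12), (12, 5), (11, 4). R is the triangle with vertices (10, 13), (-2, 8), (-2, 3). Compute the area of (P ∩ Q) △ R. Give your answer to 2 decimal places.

|P ∩ Q| = 48.7083.
|(P ∩ Q) ∩ R| = 5.3083.
|(P ∩ Q) △ R| = 48.7083 + 30 − 10.6167 = 68.09.

68.09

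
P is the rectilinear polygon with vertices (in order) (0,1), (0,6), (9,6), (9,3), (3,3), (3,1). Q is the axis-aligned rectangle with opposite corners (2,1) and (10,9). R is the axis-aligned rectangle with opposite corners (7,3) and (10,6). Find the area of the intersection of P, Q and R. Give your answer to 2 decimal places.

6.00

The intersection is the polygon with vertices (9,3), (7,3), (7,6), (9,6).
By the shoelace formula its area is 6.00.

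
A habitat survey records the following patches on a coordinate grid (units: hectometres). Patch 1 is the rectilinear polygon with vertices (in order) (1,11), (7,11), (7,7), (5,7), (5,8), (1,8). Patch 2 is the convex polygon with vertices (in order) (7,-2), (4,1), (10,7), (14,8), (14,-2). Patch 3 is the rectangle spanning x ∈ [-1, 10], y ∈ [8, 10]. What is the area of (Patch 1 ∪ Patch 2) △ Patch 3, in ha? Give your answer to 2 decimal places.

|Patch 1 ∪ Patch 2| = 89.5.
|(Patch 1 ∪ Patch 2) ∩ Patch 3| = 12.
|(Patch 1 ∪ Patch 2) △ Patch 3| = 89.5 + 22 − 24 = 87.50.

87.50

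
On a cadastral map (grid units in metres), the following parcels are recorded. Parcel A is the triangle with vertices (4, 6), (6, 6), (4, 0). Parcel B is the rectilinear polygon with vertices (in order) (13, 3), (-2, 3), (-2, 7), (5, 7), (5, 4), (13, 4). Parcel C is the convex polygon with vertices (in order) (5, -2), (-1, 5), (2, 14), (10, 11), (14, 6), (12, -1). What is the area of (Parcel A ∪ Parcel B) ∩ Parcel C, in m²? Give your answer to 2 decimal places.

32.45

|Parcel A ∪ Parcel B| = 38.8333.
|(Parcel A ∪ Parcel B) ∩ Parcel C| = 32.45.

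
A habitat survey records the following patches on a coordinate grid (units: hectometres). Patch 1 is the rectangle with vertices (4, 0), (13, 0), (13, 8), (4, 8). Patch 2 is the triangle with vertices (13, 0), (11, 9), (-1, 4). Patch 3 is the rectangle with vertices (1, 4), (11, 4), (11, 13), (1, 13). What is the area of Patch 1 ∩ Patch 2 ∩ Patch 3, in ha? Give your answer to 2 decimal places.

23.59

The intersection is the polygon with vertices (4,6.083), (8.6,8), (11,8), (11,4), (4,4).
By the shoelace formula its area is 23.59.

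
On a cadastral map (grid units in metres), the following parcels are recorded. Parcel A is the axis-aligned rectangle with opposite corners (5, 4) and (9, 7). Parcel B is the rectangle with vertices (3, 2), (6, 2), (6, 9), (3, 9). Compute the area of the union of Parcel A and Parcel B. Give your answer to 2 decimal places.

30.00

By inclusion–exclusion:
Individual areas: |Parcel A| = 12, |Parcel B| = 21.
|Parcel A∩Parcel B|: x∈[5,6], y∈[4,7] → 1·3 = 3.
|Parcel A ∪ Parcel B| = 33 − 3 = 30.00.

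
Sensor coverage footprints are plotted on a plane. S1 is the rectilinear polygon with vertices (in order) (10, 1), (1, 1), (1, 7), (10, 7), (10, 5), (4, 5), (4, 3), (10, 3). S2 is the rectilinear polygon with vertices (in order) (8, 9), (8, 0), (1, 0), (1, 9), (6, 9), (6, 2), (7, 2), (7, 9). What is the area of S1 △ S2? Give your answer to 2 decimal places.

|S1| = 42, |S2| = 56, |S1∩S2| = 31.
|S1 △ S2| = |S1| + |S2| − 2·|S1∩S2| = 42 + 56 − 62 = 36.00.

36.00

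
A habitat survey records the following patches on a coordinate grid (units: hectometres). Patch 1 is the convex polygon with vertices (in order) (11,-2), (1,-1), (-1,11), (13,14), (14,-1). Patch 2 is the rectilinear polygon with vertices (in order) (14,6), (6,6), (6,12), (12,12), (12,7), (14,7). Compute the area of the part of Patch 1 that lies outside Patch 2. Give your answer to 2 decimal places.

153.50

|Patch 1| = 191, |Patch 1∩Patch 2| = 37.5.
|Patch 1 ∖ Patch 2| = |Patch 1| − |Patch 1∩Patch 2| = 191 − 37.5 = 153.50.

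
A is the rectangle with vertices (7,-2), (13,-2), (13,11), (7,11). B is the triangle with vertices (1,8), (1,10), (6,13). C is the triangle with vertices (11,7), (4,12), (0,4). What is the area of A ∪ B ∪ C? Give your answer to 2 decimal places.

By inclusion–exclusion:
Individual areas: |A| = 78, |B| = 5, |C| = 38.
|A∩B| = 0.
|A∩C| = 7.8961.
|B∩C| = 0.7622.
|A∩B∩C| = 0.
|A ∪ B ∪ C| = 121 − 8.6583 + 0 = 112.34.

112.34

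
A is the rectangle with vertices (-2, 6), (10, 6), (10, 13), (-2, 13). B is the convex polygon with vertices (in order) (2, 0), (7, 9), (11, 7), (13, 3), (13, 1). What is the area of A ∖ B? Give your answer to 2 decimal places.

74.75

|A| = 84, |A∩B| = 9.25.
|A ∖ B| = |A| − |A∩B| = 84 − 9.25 = 74.75.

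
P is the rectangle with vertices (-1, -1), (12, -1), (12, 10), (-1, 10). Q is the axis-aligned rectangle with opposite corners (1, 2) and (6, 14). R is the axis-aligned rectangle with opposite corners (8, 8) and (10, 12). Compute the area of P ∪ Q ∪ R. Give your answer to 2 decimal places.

By inclusion–exclusion:
Individual areas: |P| = 143, |Q| = 60, |R| = 8.
|P∩Q|: x∈[1,6], y∈[2,10] → 5·8 = 40.
|P∩R|: x∈[8,10], y∈[8,10] → 2·2 = 4.
|Q∩R| = 0 (no overlap).
|P∩Q∩R| = 0.
|P ∪ Q ∪ R| = 211 − 44 + 0 = 167.00.

167.00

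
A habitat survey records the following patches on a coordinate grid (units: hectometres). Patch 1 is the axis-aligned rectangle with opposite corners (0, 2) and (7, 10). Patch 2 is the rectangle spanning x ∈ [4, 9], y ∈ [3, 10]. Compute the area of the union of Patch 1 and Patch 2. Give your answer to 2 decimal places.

70.00

By inclusion–exclusion:
Individual areas: |Patch 1| = 56, |Patch 2| = 35.
|Patch 1∩Patch 2|: x∈[4,7], y∈[3,10] → 3·7 = 21.
|Patch 1 ∪ Patch 2| = 91 − 21 = 70.00.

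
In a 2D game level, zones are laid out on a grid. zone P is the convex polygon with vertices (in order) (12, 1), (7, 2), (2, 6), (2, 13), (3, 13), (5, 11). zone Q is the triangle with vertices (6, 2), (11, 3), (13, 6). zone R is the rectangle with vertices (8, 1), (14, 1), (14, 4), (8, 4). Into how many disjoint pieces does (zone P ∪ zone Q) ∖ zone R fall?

(zone P ∪ zone Q) ∖ zone R is a single connected region.

1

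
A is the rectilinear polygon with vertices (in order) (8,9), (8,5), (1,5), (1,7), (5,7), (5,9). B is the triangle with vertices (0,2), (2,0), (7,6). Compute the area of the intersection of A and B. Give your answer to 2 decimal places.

The intersection is the polygon with vertices (5.25,5), (7,6), (6.167,5).
By the shoelace formula its area is 0.46.

0.46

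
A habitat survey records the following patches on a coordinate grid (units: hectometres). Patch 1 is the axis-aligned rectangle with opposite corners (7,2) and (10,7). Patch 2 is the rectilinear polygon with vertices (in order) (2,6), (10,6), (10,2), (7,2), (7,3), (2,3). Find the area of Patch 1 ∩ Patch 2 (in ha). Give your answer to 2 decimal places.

12.00

The intersection is the polygon with vertices (10,2), (7,2), (7,3), (7,6), (10,6).
By the shoelace formula its area is 12.00.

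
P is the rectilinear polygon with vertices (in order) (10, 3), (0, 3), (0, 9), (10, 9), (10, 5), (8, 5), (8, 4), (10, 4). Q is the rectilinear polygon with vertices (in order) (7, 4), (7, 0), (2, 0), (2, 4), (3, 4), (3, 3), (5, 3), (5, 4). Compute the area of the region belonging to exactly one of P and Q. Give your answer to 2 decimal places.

70.00

|P| = 58, |Q| = 18, |P∩Q| = 3.
|P △ Q| = |P| + |Q| − 2·|P∩Q| = 58 + 18 − 6 = 70.00.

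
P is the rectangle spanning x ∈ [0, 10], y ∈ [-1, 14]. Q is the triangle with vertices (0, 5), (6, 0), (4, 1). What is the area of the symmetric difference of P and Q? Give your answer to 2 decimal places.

|P| = 150, |Q| = 2, |P∩Q| = 2.
|P △ Q| = |P| + |Q| − 2·|P∩Q| = 150 + 2 − 4 = 148.00.

148.00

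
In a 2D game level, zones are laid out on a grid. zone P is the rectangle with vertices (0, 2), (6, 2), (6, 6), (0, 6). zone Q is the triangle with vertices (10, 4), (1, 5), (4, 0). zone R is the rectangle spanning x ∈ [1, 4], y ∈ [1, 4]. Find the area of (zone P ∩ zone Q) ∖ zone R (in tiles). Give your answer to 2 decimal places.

|zone P ∩ zone Q| = 10.9111.
|(zone P ∩ zone Q) ∩ zone R| = 3.6.
|(zone P ∩ zone Q) ∖ zone R| = 10.9111 − 3.6 = 7.31.

7.31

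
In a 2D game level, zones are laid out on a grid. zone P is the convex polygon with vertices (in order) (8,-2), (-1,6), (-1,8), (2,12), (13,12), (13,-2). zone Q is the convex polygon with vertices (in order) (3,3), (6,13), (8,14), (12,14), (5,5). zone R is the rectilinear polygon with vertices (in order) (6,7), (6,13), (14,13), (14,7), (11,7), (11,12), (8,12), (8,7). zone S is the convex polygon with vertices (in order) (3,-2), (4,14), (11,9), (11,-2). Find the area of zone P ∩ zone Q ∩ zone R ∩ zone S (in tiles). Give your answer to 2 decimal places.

The intersection is the polygon with vertices (6,7), (6,12), (6.8,12), (8,11.143), (8,8.857), (6.556,7).
By the shoelace formula its area is 8.14.

8.14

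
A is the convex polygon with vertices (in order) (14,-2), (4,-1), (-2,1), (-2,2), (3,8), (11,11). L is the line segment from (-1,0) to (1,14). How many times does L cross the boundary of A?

The segment meets the boundary at (-0.448,3.862), (-0.909,0.636).

2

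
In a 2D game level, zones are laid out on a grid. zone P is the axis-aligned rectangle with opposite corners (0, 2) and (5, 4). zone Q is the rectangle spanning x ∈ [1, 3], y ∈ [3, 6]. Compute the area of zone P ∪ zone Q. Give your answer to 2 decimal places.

By inclusion–exclusion:
Individual areas: |zone P| = 10, |zone Q| = 6.
|zone P∩zone Q|: x∈[1,3], y∈[3,4] → 2·1 = 2.
|zone P ∪ zone Q| = 16 − 2 = 14.00.

14.00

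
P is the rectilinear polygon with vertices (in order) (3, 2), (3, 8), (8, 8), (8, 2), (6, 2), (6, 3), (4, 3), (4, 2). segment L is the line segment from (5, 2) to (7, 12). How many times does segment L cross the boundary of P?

2

The segment meets the boundary at (6.2,8), (5.2,3).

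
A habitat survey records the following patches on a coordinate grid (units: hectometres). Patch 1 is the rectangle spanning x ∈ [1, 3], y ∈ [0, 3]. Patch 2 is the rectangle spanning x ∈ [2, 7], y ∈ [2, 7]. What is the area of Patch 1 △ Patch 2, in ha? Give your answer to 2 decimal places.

29.00

|Patch 1∩Patch 2|: x∈[2,3], y∈[2,3] → 1·1 = 1.
|Patch 1 △ Patch 2| = |Patch 1| + |Patch 2| − 2·|Patch 1∩Patch 2| = 6 + 25 − 2 = 29.00.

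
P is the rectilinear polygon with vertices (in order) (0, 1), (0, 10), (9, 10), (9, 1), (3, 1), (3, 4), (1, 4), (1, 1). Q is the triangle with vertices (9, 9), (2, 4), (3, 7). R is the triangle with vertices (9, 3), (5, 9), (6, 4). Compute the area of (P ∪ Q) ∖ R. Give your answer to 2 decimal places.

|P ∪ Q| = 75.
|(P ∪ Q) ∩ R| = 7.
|(P ∪ Q) ∖ R| = 75 − 7 = 68.00.

68.00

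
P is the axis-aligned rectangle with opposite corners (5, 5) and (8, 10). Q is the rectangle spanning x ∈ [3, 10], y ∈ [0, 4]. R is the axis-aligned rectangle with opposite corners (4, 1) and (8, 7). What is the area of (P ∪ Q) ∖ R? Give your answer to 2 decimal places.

|P ∪ Q| = 43.
|(P ∪ Q) ∩ R| = 18.
|(P ∪ Q) ∖ R| = 43 − 18 = 25.00.

25.00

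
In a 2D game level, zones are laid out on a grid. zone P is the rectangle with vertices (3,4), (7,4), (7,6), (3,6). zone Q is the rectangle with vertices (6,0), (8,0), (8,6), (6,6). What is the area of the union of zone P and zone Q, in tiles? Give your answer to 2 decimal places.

By inclusion–exclusion:
Individual areas: |zone P| = 8, |zone Q| = 12.
|zone P∩zone Q|: x∈[6,7], y∈[4,6] → 1·2 = 2.
|zone P ∪ zone Q| = 20 − 2 = 18.00.

18.00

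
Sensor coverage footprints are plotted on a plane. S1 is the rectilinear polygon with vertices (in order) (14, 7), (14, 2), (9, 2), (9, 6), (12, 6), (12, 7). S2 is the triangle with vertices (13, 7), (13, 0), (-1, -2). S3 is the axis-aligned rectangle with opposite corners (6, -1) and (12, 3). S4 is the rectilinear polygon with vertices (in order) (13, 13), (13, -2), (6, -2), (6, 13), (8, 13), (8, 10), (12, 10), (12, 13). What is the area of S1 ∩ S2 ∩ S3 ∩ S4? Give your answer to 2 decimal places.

The intersection is the polygon with vertices (12,3), (12,2), (9,2), (9,3).
By the shoelace formula its area is 3.00.

3.00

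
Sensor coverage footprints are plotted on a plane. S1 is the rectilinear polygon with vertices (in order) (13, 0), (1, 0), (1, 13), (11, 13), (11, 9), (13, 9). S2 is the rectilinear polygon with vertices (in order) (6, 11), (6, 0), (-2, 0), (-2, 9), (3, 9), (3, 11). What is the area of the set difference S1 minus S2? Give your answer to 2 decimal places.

97.00

|S1| = 148, |S1∩S2| = 51.
|S1 ∖ S2| = |S1| − |S1∩S2| = 148 − 51 = 97.00.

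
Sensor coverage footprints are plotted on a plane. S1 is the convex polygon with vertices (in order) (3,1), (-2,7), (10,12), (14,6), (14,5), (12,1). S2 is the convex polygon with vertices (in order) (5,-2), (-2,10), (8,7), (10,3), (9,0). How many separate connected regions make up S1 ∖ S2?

2

S1 ∖ S2 splits into 2 disjoint pieces (area 6.5133, area 53.9457).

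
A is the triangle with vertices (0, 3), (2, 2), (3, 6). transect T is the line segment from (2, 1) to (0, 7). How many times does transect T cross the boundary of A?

2

The segment meets the boundary at (1,4), (1.6,2.2).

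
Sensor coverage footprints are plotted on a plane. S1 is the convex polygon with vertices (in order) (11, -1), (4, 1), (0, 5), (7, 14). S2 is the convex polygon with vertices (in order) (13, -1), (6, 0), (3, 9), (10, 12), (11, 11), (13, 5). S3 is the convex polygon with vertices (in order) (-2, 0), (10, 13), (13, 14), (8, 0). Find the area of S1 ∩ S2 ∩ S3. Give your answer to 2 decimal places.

The intersection is the polygon with vertices (3.878,6.367), (7.879,10.703), (9.565,4.382), (8,0), (7.5,0), (5.842,0.474).
By the shoelace formula its area is 36.33.

36.33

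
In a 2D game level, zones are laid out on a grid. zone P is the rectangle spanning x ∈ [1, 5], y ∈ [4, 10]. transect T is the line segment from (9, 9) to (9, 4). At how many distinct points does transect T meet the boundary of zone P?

0

The segment lies entirely outside zone P and never meets its boundary.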